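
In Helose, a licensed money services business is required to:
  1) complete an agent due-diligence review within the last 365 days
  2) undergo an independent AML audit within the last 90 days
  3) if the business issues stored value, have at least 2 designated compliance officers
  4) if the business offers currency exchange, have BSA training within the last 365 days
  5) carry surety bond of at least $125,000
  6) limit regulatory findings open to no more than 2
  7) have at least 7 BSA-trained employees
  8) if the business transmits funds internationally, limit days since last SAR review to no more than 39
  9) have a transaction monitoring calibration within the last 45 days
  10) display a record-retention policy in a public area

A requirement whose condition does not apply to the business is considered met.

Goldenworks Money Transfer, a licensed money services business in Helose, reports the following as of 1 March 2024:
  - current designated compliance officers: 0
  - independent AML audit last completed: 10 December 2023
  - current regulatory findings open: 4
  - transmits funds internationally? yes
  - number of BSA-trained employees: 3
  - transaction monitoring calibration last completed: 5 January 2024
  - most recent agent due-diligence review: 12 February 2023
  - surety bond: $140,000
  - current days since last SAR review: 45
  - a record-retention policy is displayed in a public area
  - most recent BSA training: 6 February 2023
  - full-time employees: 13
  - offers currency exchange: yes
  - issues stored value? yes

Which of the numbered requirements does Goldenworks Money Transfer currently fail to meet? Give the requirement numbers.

1, 3, 4, 6, 7, 8, 9

1. agent due-diligence review 383 days ago vs limit 365 → not met
2. independent AML audit 82 days ago vs limit 90 → met
3. condition 'issues stored value' holds; designated compliance officers 0 < 2 → not met
4. condition 'offers currency exchange' holds; BSA training 389 days ago vs limit 365 → not met
5. surety bond $140,000 ≥ $125,000 → met
6. regulatory findings open 4 > 2 → not met
7. BSA-trained employees 3 < 7 → not met
8. condition 'transmits funds internationally' holds; days since last SAR review 45 > 39 → not met
9. transaction monitoring calibration 56 days ago vs limit 45 → not met
10. record-retention policy present → met
Not met: 1, 3, 4, 6, 7, 8, 9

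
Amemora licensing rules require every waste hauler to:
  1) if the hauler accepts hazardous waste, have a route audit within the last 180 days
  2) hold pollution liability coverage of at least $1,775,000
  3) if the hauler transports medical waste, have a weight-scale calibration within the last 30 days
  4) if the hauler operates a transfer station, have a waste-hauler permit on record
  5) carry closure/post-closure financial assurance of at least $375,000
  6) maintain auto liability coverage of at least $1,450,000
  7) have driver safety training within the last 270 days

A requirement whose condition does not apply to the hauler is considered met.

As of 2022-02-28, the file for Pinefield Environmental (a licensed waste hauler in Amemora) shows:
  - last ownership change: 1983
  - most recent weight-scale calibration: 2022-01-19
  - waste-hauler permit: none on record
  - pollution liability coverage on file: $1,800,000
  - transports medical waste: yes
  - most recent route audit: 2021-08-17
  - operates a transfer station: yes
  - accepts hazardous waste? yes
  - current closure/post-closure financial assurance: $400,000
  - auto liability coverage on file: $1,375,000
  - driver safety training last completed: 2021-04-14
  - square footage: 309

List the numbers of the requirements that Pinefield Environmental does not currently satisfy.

1, 3, 4, 6, 7

1. condition 'accepts hazardous waste' holds; route audit 195 days ago vs limit 180 → not met
2. pollution liability coverage $1,800,000 ≥ $1,775,000 → met
3. condition 'transports medical waste' holds; weight-scale calibration 40 days ago vs limit 30 → not met
4. condition 'operates a transfer station' holds; waste-hauler permit absent → not met
5. closure/post-closure financial assurance $400,000 ≥ $375,000 → met
6. auto liability coverage $1,375,000 < $1,450,000 → not met
7. driver safety training 320 days ago vs limit 270 → not met
Not met: 1, 3, 4, 6, 7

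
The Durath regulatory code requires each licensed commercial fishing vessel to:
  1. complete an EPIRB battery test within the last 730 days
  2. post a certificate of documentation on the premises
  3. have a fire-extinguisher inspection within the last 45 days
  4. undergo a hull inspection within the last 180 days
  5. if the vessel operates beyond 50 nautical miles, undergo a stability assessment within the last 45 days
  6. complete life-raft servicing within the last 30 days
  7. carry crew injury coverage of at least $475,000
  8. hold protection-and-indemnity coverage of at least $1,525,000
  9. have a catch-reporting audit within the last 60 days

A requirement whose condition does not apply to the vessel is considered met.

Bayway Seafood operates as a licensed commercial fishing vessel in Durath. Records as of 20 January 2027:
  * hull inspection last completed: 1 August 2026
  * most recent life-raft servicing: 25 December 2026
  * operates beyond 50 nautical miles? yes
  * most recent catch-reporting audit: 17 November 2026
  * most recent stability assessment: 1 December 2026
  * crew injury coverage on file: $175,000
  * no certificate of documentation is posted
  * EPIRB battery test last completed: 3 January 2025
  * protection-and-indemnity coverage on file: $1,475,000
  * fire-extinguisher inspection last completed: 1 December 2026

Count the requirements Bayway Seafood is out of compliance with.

7

1. EPIRB battery test 747 days ago vs limit 730 → not met
2. certificate of documentation absent → not met
3. fire-extinguisher inspection 50 days ago vs limit 45 → not met
4. hull inspection 172 days ago vs limit 180 → met
5. condition 'operates beyond 50 nautical miles' holds; stability assessment 50 days ago vs limit 45 → not met
6. life-raft servicing 26 days ago vs limit 30 → met
7. crew injury coverage $175,000 < $475,000 → not met
8. protection-and-indemnity coverage $1,475,000 < $1,525,000 → not met
9. catch-reporting audit 64 days ago vs limit 60 → not met
Not met: 7 of 9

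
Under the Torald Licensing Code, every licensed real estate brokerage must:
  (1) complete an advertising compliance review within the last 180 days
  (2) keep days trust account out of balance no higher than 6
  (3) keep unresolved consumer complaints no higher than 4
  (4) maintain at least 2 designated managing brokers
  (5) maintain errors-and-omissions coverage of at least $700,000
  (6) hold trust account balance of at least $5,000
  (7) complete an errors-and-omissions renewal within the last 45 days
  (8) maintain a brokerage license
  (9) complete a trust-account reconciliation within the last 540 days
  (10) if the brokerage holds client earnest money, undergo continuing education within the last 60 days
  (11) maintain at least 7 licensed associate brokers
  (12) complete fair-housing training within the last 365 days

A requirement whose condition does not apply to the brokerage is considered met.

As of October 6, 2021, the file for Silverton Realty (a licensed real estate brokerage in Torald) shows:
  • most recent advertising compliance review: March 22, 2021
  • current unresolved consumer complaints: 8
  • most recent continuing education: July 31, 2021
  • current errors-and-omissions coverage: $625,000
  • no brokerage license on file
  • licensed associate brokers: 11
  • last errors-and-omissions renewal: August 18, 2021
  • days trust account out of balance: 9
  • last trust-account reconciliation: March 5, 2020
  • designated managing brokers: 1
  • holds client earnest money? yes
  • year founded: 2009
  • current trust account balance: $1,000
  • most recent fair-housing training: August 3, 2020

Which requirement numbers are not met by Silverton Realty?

1. advertising compliance review 198 days ago vs limit 180 → not met
2. days trust account out of balance 9 > 6 → not met
3. unresolved consumer complaints 8 > 4 → not met
4. designated managing brokers 1 < 2 → not met
5. errors-and-omissions coverage $625,000 < $700,000 → not met
6. trust account balance $1,000 < $5,000 → not met
7. errors-and-omissions renewal 49 days ago vs limit 45 → not met
8. brokerage license absent → not met
9. trust-account reconciliation 580 days ago vs limit 540 → not met
10. condition 'holds client earnest money' holds; continuing education 67 days ago vs limit 60 → not met
11. licensed associate brokers 11 ≥ 7 → met
12. fair-housing training 429 days ago vs limit 365 → not met
Not met: 1, 2, 3, 4, 5, 6, 7, 8, 9, 10, 12

1, 2, 3, 4, 5, 6, 7, 8, 9, 10, 12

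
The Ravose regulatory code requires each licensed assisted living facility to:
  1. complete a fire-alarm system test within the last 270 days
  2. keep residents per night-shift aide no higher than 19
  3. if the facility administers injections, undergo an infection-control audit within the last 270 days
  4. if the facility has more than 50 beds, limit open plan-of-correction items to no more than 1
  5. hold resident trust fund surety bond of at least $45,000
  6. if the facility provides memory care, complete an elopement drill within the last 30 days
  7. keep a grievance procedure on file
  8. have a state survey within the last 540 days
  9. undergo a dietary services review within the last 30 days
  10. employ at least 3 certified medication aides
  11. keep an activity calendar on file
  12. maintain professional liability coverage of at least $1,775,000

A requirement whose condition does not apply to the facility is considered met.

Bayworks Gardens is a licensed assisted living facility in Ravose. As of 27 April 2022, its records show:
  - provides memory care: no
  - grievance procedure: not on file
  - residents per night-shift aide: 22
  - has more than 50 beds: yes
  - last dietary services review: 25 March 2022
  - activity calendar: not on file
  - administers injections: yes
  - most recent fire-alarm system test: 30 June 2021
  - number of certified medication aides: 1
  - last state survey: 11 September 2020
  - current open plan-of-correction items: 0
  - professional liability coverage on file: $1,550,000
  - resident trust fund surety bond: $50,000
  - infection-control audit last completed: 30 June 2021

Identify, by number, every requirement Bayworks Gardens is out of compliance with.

1, 2, 3, 7, 8, 9, 10, 11, 12

1. fire-alarm system test 301 days ago vs limit 270 → not met
2. residents per night-shift aide 22 > 19 → not met
3. condition 'administers injections' holds; infection-control audit 301 days ago vs limit 270 → not met
4. condition 'has more than 50 beds' holds; open plan-of-correction items 0 ≤ 1 → met
5. resident trust fund surety bond $50,000 ≥ $45,000 → met
6. condition 'provides memory care' does not hold → requirement n/a → met
7. grievance procedure absent → not met
8. state survey 593 days ago vs limit 540 → not met
9. dietary services review 33 days ago vs limit 30 → not met
10. certified medication aides 1 < 3 → not met
11. activity calendar absent → not met
12. professional liability coverage $1,550,000 < $1,775,000 → not met
Not met: 1, 2, 3, 7, 8, 9, 10, 11, 12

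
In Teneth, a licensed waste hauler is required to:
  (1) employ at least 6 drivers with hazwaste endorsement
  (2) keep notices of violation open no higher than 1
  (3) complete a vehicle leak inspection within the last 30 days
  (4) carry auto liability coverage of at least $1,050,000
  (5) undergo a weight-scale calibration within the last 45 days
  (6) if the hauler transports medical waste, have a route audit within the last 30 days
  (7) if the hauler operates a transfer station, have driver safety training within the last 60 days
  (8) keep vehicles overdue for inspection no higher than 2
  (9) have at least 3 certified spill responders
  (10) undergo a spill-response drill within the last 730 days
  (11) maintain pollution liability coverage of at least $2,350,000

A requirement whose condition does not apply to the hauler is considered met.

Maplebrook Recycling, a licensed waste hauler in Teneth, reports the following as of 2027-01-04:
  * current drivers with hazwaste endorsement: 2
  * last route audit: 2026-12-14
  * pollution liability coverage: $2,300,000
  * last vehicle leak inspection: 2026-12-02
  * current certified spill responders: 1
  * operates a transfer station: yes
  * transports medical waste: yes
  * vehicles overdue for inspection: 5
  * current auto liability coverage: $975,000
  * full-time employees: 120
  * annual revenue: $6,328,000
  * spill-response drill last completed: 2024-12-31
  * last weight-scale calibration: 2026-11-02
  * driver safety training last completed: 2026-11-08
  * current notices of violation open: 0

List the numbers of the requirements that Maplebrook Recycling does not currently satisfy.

1. drivers with hazwaste endorsement 2 < 6 → not met
2. notices of violation open 0 ≤ 1 → met
3. vehicle leak inspection 33 days ago vs limit 30 → not met
4. auto liability coverage $975,000 < $1,050,000 → not met
5. weight-scale calibration 63 days ago vs limit 45 → not met
6. condition 'transports medical waste' holds; route audit 21 days ago vs limit 30 → met
7. condition 'operates a transfer station' holds; driver safety training 57 days ago vs limit 60 → met
8. vehicles overdue for inspection 5 > 2 → not met
9. certified spill responders 1 < 3 → not met
10. spill-response drill 734 days ago vs limit 730 → not met
11. pollution liability coverage $2,300,000 < $2,350,000 → not met
Not met: 1, 3, 4, 5, 8, 9, 10, 11

1, 3, 4, 5, 8, 9, 10, 11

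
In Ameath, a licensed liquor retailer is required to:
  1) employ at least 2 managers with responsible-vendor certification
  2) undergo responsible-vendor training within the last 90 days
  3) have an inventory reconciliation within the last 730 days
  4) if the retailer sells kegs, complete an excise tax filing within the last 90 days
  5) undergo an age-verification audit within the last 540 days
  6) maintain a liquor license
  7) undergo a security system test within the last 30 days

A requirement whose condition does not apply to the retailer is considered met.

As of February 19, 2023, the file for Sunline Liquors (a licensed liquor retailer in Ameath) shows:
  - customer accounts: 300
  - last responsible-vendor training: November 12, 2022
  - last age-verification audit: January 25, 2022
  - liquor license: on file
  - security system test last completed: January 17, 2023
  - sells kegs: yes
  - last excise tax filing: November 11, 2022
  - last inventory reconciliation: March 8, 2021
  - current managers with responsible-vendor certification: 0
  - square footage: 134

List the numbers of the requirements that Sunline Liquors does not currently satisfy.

1, 2, 4, 7

1. managers with responsible-vendor certification 0 < 2 → not met
2. responsible-vendor training 99 days ago vs limit 90 → not met
3. inventory reconciliation 713 days ago vs limit 730 → met
4. condition 'sells kegs' holds; excise tax filing 100 days ago vs limit 90 → not met
5. age-verification audit 390 days ago vs limit 540 → met
6. liquor license present → met
7. security system test 33 days ago vs limit 30 → not met
Not met: 1, 2, 4, 7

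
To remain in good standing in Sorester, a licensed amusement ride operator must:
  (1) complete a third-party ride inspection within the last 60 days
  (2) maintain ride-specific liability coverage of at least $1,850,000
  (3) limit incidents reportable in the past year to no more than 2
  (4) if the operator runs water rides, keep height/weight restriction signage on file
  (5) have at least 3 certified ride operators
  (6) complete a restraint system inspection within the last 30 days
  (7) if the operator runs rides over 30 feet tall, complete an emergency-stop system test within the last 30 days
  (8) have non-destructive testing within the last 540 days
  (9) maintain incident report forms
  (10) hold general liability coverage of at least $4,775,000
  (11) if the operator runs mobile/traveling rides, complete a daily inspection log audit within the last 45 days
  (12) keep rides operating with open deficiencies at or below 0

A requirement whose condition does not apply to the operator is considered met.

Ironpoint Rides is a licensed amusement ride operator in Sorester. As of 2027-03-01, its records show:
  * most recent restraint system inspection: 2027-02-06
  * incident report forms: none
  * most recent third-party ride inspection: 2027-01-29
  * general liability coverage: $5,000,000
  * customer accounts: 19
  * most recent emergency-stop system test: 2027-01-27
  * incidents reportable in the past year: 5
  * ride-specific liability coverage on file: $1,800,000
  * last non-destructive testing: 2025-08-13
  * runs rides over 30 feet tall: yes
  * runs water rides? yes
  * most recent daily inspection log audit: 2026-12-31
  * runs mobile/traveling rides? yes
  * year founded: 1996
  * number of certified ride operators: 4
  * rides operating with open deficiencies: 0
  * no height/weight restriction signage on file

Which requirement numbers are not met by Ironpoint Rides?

2, 3, 4, 7, 8, 9, 11

1. third-party ride inspection 31 days ago vs limit 60 → met
2. ride-specific liability coverage $1,800,000 < $1,850,000 → not met
3. incidents reportable in the past year 5 > 2 → not met
4. condition 'runs water rides' holds; height/weight restriction signage absent → not met
5. certified ride operators 4 ≥ 3 → met
6. restraint system inspection 23 days ago vs limit 30 → met
7. condition 'runs rides over 30 feet tall' holds; emergency-stop system test 33 days ago vs limit 30 → not met
8. non-destructive testing 565 days ago vs limit 540 → not met
9. incident report forms absent → not met
10. general liability coverage $5,000,000 ≥ $4,775,000 → met
11. condition 'runs mobile/traveling rides' holds; daily inspection log audit 60 days ago vs limit 45 → not met
12. rides operating with open deficiencies 0 ≤ 0 → met
Not met: 2, 3, 4, 7, 8, 9, 11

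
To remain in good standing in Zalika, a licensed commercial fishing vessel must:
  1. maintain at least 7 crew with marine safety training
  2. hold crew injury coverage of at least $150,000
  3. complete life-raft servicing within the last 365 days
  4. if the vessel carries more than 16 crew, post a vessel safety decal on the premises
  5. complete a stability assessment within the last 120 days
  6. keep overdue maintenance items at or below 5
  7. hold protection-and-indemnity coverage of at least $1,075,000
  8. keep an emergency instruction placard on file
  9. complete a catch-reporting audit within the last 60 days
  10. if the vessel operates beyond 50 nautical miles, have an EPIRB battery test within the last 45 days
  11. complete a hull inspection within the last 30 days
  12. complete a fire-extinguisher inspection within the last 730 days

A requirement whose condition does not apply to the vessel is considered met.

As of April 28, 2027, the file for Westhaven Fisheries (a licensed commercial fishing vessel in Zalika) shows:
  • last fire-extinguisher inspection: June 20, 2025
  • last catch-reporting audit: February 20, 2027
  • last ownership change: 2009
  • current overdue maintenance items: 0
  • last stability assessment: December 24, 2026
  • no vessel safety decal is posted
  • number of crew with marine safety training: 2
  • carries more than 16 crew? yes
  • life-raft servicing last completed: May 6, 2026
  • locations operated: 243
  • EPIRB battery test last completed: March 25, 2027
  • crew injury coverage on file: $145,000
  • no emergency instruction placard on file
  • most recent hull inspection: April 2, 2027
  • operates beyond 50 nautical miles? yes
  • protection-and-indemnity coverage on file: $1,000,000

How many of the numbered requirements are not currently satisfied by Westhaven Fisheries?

7

1. crew with marine safety training 2 < 7 → not met
2. crew injury coverage $145,000 < $150,000 → not met
3. life-raft servicing 357 days ago vs limit 365 → met
4. condition 'carries more than 16 crew' holds; vessel safety decal absent → not met
5. stability assessment 125 days ago vs limit 120 → not met
6. overdue maintenance items 0 ≤ 5 → met
7. protection-and-indemnity coverage $1,000,000 < $1,075,000 → not met
8. emergency instruction placard absent → not met
9. catch-reporting audit 67 days ago vs limit 60 → not met
10. condition 'operates beyond 50 nautical miles' holds; EPIRB battery test 34 days ago vs limit 45 → met
11. hull inspection 26 days ago vs limit 30 → met
12. fire-extinguisher inspection 677 days ago vs limit 730 → met
Not met: 7 of 12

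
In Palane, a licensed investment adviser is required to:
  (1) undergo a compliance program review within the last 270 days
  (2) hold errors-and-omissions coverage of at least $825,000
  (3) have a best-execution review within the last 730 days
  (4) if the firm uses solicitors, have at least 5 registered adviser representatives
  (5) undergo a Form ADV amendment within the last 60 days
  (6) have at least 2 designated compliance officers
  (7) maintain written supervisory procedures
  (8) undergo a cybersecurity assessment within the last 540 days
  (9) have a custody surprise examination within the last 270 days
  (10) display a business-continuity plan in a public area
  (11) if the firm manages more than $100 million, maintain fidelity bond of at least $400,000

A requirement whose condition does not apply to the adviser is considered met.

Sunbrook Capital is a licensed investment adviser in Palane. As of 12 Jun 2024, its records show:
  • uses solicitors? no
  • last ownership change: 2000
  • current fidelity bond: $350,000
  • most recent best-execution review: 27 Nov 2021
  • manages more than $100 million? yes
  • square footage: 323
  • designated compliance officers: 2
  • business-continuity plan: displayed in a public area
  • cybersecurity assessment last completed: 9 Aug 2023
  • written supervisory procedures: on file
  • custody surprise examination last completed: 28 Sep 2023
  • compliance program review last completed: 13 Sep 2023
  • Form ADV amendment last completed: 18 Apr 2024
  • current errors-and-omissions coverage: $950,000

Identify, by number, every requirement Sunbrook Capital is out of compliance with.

1. compliance program review 273 days ago vs limit 270 → not met
2. errors-and-omissions coverage $950,000 ≥ $825,000 → met
3. best-execution review 928 days ago vs limit 730 → not met
4. condition 'uses solicitors' does not hold → requirement n/a → met
5. Form ADV amendment 55 days ago vs limit 60 → met
6. designated compliance officers 2 ≥ 2 → met
7. written supervisory procedures present → met
8. cybersecurity assessment 308 days ago vs limit 540 → met
9. custody surprise examination 258 days ago vs limit 270 → met
10. business-continuity plan present → met
11. condition 'manages more than $100 million' holds; fidelity bond $350,000 < $400,000 → not met
Not met: 1, 3, 11

1, 3, 11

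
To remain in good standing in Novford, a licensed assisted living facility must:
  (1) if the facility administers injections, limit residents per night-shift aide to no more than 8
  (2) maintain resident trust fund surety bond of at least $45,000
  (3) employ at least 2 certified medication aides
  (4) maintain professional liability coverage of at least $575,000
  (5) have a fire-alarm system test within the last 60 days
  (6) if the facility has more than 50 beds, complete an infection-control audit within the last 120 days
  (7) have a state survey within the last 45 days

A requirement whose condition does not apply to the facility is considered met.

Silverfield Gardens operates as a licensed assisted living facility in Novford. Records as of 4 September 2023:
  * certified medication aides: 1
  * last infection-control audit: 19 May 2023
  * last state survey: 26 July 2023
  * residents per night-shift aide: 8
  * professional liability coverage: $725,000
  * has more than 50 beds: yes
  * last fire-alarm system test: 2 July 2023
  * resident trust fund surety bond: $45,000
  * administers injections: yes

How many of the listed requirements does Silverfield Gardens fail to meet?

2

1. condition 'administers injections' holds; residents per night-shift aide 8 ≤ 8 → met
2. resident trust fund surety bond $45,000 ≥ $45,000 → met
3. certified medication aides 1 < 2 → not met
4. professional liability coverage $725,000 ≥ $575,000 → met
5. fire-alarm system test 64 days ago vs limit 60 → not met
6. condition 'has more than 50 beds' holds; infection-control audit 108 days ago vs limit 120 → met
7. state survey 40 days ago vs limit 45 → met
Not met: 2 of 7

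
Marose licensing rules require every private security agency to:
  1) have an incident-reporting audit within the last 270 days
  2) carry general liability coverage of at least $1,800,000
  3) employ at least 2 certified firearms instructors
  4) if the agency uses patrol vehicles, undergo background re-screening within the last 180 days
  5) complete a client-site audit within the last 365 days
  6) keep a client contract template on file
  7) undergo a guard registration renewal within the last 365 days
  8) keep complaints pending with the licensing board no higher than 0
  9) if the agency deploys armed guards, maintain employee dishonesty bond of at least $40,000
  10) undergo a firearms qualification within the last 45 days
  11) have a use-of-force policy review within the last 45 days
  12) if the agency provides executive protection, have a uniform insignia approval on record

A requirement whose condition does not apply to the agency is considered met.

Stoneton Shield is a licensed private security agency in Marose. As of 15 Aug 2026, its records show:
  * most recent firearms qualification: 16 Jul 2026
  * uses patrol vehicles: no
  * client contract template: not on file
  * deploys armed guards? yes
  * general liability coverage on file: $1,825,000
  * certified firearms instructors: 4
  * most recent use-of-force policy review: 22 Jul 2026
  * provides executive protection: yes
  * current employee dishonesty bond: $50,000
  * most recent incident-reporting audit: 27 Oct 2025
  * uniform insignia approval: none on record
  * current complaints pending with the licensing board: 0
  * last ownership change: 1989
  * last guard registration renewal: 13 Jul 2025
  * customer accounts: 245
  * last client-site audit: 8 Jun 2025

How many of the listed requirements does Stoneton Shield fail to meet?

1. incident-reporting audit 292 days ago vs limit 270 → not met
2. general liability coverage $1,825,000 ≥ $1,800,000 → met
3. certified firearms instructors 4 ≥ 2 → met
4. condition 'uses patrol vehicles' does not hold → requirement n/a → met
5. client-site audit 433 days ago vs limit 365 → not met
6. client contract template absent → not met
7. guard registration renewal 398 days ago vs limit 365 → not met
8. complaints pending with the licensing board 0 ≤ 0 → met
9. condition 'deploys armed guards' holds; employee dishonesty bond $50,000 ≥ $40,000 → met
10. firearms qualification 30 days ago vs limit 45 → met
11. use-of-force policy review 24 days ago vs limit 45 → met
12. condition 'provides executive protection' holds; uniform insignia approval absent → not met
Not met: 5 of 12

5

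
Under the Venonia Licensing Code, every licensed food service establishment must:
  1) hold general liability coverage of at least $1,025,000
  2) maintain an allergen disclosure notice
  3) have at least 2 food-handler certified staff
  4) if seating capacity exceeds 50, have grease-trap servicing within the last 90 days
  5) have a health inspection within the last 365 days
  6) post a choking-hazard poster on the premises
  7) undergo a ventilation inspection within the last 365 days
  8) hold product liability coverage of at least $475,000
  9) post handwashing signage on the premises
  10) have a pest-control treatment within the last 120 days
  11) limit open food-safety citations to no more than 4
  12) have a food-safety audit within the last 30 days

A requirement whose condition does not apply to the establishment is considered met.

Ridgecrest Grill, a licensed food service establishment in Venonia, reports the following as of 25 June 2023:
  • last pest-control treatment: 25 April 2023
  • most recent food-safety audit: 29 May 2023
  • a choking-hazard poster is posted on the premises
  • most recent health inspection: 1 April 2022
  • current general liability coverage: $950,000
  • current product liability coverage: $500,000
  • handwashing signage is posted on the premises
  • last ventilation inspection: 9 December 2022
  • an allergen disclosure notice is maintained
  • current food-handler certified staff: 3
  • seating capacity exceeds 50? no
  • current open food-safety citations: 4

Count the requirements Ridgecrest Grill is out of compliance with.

1. general liability coverage $950,000 < $1,025,000 → not met
2. allergen disclosure notice present → met
3. food-handler certified staff 3 ≥ 2 → met
4. condition 'seating capacity exceeds 50' does not hold → requirement n/a → met
5. health inspection 450 days ago vs limit 365 → not met
6. choking-hazard poster present → met
7. ventilation inspection 198 days ago vs limit 365 → met
8. product liability coverage $500,000 ≥ $475,000 → met
9. handwashing signage present → met
10. pest-control treatment 61 days ago vs limit 120 → met
11. open food-safety citations 4 ≤ 4 → met
12. food-safety audit 27 days ago vs limit 30 → met
Not met: 2 of 12

2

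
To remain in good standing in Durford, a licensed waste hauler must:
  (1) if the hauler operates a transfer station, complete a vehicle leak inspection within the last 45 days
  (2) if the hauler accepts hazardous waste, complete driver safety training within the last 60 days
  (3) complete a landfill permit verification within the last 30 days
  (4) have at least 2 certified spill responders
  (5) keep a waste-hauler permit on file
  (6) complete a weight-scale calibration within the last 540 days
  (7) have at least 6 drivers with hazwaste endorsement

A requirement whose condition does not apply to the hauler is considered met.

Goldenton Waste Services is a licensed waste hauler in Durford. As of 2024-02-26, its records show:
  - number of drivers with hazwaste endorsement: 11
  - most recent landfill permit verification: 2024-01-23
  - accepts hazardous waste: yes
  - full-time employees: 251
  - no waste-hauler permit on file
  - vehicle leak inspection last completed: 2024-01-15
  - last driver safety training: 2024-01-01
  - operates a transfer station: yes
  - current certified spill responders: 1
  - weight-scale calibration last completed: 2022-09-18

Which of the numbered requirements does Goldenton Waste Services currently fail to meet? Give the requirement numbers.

1. condition 'operates a transfer station' holds; vehicle leak inspection 42 days ago vs limit 45 → met
2. condition 'accepts hazardous waste' holds; driver safety training 56 days ago vs limit 60 → met
3. landfill permit verification 34 days ago vs limit 30 → not met
4. certified spill responders 1 < 2 → not met
5. waste-hauler permit absent → not met
6. weight-scale calibration 526 days ago vs limit 540 → met
7. drivers with hazwaste endorsement 11 ≥ 6 → met
Not met: 3, 4, 5

3, 4, 5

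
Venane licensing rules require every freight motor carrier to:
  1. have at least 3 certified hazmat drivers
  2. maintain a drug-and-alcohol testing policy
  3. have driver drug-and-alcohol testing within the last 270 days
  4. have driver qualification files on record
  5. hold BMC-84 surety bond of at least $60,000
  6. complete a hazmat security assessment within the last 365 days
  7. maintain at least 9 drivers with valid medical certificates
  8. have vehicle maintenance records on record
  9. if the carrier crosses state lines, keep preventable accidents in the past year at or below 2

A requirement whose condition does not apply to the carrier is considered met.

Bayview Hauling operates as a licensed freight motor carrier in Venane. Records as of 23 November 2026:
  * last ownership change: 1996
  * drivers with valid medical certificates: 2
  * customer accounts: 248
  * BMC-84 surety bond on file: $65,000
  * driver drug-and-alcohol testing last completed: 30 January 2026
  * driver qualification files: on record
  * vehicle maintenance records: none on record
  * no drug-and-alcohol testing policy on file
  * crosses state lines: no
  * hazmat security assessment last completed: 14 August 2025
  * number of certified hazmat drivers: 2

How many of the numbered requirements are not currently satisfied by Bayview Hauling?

6

1. certified hazmat drivers 2 < 3 → not met
2. drug-and-alcohol testing policy absent → not met
3. driver drug-and-alcohol testing 297 days ago vs limit 270 → not met
4. driver qualification files present → met
5. BMC-84 surety bond $65,000 ≥ $60,000 → met
6. hazmat security assessment 466 days ago vs limit 365 → not met
7. drivers with valid medical certificates 2 < 9 → not met
8. vehicle maintenance records absent → not met
9. condition 'crosses state lines' does not hold → requirement n/a → met
Not met: 6 of 9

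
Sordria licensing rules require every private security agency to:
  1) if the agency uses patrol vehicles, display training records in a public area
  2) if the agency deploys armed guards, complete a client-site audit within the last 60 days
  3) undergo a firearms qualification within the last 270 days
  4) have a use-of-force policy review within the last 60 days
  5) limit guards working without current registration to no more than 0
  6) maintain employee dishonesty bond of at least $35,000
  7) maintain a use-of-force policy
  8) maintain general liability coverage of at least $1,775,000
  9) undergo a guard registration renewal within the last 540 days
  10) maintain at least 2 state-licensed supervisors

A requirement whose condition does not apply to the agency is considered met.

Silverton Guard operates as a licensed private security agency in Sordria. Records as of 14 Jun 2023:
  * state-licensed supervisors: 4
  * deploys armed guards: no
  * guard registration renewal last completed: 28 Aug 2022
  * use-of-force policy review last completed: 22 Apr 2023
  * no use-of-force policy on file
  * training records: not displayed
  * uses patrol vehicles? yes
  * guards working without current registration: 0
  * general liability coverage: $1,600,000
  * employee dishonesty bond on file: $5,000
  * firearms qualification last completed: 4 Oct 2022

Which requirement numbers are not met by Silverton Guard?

1. condition 'uses patrol vehicles' holds; training records absent → not met
2. condition 'deploys armed guards' does not hold → requirement n/a → met
3. firearms qualification 253 days ago vs limit 270 → met
4. use-of-force policy review 53 days ago vs limit 60 → met
5. guards working without current registration 0 ≤ 0 → met
6. employee dishonesty bond $5,000 < $35,000 → not met
7. use-of-force policy absent → not met
8. general liability coverage $1,600,000 < $1,775,000 → not met
9. guard registration renewal 290 days ago vs limit 540 → met
10. state-licensed supervisors 4 ≥ 2 → met
Not met: 1, 6, 7, 8

1, 6, 7, 8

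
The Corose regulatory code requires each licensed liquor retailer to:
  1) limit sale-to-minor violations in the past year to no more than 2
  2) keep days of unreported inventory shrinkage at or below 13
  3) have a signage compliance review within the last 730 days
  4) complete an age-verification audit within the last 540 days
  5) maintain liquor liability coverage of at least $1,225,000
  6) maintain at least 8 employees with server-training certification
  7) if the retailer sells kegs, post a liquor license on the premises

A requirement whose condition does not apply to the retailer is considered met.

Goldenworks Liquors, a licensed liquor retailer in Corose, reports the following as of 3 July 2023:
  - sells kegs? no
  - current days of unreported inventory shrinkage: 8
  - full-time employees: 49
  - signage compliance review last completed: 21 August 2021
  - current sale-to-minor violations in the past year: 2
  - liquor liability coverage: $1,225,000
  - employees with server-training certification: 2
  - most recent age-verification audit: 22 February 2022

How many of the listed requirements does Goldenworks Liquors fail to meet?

1

1. sale-to-minor violations in the past year 2 ≤ 2 → met
2. days of unreported inventory shrinkage 8 ≤ 13 → met
3. signage compliance review 681 days ago vs limit 730 → met
4. age-verification audit 496 days ago vs limit 540 → met
5. liquor liability coverage $1,225,000 ≥ $1,225,000 → met
6. employees with server-training certification 2 < 8 → not met
7. condition 'sells kegs' does not hold → requirement n/a → met
Not met: 1 of 7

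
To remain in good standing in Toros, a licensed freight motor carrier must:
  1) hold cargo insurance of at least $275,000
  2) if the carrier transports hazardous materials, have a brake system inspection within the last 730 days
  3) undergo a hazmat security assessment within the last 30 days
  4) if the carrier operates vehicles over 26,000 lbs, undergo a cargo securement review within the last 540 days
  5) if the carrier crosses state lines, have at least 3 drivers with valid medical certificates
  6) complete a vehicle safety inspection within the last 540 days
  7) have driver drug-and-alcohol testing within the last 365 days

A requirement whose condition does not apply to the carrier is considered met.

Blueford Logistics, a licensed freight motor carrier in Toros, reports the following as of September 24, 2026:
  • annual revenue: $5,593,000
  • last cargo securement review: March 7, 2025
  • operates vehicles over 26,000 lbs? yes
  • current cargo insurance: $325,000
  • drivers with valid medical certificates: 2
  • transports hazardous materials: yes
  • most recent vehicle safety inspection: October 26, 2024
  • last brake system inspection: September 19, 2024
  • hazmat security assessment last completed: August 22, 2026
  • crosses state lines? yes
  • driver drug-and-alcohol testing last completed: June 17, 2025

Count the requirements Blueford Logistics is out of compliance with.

1. cargo insurance $325,000 ≥ $275,000 → met
2. condition 'transports hazardous materials' holds; brake system inspection 735 days ago vs limit 730 → not met
3. hazmat security assessment 33 days ago vs limit 30 → not met
4. condition 'operates vehicles over 26,000 lbs' holds; cargo securement review 566 days ago vs limit 540 → not met
5. condition 'crosses state lines' holds; drivers with valid medical certificates 2 < 3 → not met
6. vehicle safety inspection 698 days ago vs limit 540 → not met
7. driver drug-and-alcohol testing 464 days ago vs limit 365 → not met
Not met: 6 of 7

6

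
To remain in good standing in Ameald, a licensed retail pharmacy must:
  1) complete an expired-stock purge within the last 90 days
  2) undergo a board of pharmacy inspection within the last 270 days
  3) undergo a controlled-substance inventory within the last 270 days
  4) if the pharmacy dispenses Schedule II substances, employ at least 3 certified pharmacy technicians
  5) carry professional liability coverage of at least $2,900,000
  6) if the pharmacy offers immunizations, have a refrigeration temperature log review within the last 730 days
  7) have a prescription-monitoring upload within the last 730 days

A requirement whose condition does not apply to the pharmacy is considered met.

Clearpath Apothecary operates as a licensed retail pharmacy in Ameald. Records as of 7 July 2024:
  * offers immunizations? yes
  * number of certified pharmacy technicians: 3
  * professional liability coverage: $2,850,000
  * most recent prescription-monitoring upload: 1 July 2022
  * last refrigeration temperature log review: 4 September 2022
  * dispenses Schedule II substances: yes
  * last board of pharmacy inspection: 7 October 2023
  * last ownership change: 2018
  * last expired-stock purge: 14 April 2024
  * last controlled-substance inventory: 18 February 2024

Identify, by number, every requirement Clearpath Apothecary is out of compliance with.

2, 5, 7

1. expired-stock purge 84 days ago vs limit 90 → met
2. board of pharmacy inspection 274 days ago vs limit 270 → not met
3. controlled-substance inventory 140 days ago vs limit 270 → met
4. condition 'dispenses Schedule II substances' holds; certified pharmacy technicians 3 ≥ 3 → met
5. professional liability coverage $2,850,000 < $2,900,000 → not met
6. condition 'offers immunizations' holds; refrigeration temperature log review 672 days ago vs limit 730 → met
7. prescription-monitoring upload 737 days ago vs limit 730 → not met
Not met: 2, 5, 7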